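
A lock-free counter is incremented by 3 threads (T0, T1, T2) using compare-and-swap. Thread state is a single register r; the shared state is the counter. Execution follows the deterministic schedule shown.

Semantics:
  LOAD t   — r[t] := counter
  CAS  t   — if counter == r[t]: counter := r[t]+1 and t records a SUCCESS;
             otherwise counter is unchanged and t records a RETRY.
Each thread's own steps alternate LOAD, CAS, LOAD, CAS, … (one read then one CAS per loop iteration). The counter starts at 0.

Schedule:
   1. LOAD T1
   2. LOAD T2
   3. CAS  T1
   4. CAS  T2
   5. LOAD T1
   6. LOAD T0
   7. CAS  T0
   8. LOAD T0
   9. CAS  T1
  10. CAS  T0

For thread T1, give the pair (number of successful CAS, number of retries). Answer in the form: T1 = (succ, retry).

T1 = (1, 1)

   1) LOAD T1:  M=0  r_T1=0
   2) LOAD T2:  M=0  r_T2=0
   3) CAS  T1:  M=1  r_T1=0 ✓
   4) CAS  T2:  M=1  r_T2=0 ✗
   5) LOAD T1:  M=1  r_T1=1
   6) LOAD T0:  M=1  r_T0=1
   7) CAS  T0:  M=2  r_T0=1 ✓
   8) LOAD T0:  M=2  r_T0=2
   9) CAS  T1:  M=2  r_T1=1 ✗
  10) CAS  T0:  M=3  r_T0=2 ✓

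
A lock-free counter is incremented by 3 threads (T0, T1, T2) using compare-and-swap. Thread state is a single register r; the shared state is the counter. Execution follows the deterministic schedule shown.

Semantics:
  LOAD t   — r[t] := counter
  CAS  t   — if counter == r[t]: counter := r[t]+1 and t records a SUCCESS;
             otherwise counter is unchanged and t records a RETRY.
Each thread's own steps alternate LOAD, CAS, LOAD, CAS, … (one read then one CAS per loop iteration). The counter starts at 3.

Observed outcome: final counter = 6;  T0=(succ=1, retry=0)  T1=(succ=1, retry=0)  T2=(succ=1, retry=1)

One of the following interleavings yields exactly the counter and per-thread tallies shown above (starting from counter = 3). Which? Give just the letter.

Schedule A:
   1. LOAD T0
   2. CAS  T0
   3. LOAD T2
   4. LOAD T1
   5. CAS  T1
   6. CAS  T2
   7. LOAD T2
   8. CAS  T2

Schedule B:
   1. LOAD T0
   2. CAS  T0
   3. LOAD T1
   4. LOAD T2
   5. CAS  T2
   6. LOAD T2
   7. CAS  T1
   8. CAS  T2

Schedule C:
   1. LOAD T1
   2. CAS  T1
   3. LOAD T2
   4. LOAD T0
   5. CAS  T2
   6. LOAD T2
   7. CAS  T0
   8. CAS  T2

Tracing schedule A:
step 1: T0 LOAD ⇒ load; ctr=3 reg=3
step 2: T0 CAS ⇒ ok; ctr=4 reg=3
step 3: T2 LOAD ⇒ load; ctr=4 reg=4
step 4: T1 LOAD ⇒ load; ctr=4 reg=4
step 5: T1 CAS ⇒ ok; ctr=5 reg=4
step 6: T2 CAS ⇒ retry; ctr=5 reg=4
step 7: T2 LOAD ⇒ load; ctr=5 reg=5
step 8: T2 CAS ⇒ ok; ctr=6 reg=5

A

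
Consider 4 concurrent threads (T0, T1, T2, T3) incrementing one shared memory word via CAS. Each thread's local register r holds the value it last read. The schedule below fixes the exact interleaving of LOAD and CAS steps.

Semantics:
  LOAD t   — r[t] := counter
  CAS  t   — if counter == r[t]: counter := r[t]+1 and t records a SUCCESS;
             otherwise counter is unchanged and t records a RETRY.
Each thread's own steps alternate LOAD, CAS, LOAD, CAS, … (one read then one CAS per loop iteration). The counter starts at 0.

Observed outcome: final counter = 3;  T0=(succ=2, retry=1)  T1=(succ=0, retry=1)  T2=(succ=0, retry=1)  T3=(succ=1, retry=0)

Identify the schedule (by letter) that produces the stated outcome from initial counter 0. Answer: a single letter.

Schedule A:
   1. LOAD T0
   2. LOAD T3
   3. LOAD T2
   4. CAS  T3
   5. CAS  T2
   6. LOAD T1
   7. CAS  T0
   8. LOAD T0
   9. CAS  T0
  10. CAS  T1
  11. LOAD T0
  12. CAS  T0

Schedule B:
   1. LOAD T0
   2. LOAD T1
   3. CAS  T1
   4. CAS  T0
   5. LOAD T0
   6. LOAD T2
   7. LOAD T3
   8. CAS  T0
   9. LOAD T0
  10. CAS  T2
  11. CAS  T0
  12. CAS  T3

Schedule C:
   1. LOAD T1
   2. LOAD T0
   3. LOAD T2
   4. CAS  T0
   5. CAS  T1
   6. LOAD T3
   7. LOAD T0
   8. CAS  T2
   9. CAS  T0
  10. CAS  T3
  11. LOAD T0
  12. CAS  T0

A

Tracing schedule A:
   1) LOAD T0:  M=0  r_T0=0
   2) LOAD T3:  M=0  r_T3=0
   3) LOAD T2:  M=0  r_T2=0
   4) CAS  T3:  M=1  r_T3=0 ✓
   5) CAS  T2:  M=1  r_T2=0 ✗
   6) LOAD T1:  M=1  r_T1=1
   7) CAS  T0:  M=1  r_T0=0 ✗
   8) LOAD T0:  M=1  r_T0=1
   9) CAS  T0:  M=2  r_T0=1 ✓
  10) CAS  T1:  M=2  r_T1=1 ✗
  11) LOAD T0:  M=2  r_T0=2
  12) CAS  T0:  M=3  r_T0=2 ✓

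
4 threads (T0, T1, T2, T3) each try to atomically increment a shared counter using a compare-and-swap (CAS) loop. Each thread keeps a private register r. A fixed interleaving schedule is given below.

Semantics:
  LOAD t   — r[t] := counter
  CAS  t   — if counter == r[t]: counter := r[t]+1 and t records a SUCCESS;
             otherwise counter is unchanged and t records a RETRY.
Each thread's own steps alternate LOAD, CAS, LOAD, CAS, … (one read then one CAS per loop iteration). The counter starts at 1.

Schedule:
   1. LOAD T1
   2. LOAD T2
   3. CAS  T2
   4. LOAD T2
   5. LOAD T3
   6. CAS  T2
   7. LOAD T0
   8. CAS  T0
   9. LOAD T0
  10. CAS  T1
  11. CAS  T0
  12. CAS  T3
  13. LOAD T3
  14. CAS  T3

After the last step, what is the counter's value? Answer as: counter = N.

[1] T1.load  rd  (counter 1, T1.r 1)
[2] T2.load  rd  (counter 1, T2.r 1)
[3] T2.cas  hit  (counter 2, T2.r 1)
[4] T2.load  rd  (counter 2, T2.r 2)
[5] T3.load  rd  (counter 2, T3.r 2)
[6] T2.cas  hit  (counter 3, T2.r 2)
[7] T0.load  rd  (counter 3, T0.r 3)
[8] T0.cas  hit  (counter 4, T0.r 3)
[9] T0.load  rd  (counter 4, T0.r 4)
[10] T1.cas  miss  (counter 4, T1.r 1)
[11] T0.cas  hit  (counter 5, T0.r 4)
[12] T3.cas  miss  (counter 5, T3.r 2)
[13] T3.load  rd  (counter 5, T3.r 5)
[14] T3.cas  hit  (counter 6, T3.r 5)

counter = 6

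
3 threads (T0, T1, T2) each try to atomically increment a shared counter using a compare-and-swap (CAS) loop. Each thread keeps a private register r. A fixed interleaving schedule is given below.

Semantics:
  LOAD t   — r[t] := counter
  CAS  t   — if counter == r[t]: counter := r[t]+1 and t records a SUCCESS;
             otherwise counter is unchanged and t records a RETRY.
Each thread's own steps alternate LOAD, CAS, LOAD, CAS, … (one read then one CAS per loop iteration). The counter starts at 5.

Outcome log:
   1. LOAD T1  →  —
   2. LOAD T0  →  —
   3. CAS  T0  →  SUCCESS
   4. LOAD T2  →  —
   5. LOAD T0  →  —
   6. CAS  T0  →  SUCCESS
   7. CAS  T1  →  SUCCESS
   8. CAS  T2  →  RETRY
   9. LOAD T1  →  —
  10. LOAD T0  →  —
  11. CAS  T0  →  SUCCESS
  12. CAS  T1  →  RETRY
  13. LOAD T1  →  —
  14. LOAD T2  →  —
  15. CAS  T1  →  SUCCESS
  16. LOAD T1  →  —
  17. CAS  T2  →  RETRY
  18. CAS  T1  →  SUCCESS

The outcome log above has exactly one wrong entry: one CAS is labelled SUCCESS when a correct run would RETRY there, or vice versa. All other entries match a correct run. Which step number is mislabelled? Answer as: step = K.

step = 7

Re-executing:
T1 LOAD — after: cnt=5, r=5 — load
T0 LOAD — after: cnt=5, r=5 — load
T0 CAS — after: cnt=6, r=5 — ok
T2 LOAD — after: cnt=6, r=6 — load
T0 LOAD — after: cnt=6, r=6 — load
T0 CAS — after: cnt=7, r=6 — ok
T1 CAS — after: cnt=7, r=5 — retry
T2 CAS — after: cnt=7, r=6 — retry
T1 LOAD — after: cnt=7, r=7 — load
T0 LOAD — after: cnt=7, r=7 — load
T0 CAS — after: cnt=8, r=7 — ok
T1 CAS — after: cnt=8, r=7 — retry
T1 LOAD — after: cnt=8, r=8 — load
T2 LOAD — after: cnt=8, r=8 — load
T1 CAS — after: cnt=9, r=8 — ok
T1 LOAD — after: cnt=9, r=9 — load
T2 CAS — after: cnt=9, r=8 — retry
T1 CAS — after: cnt=10, r=9 — ok
Mismatch at 7.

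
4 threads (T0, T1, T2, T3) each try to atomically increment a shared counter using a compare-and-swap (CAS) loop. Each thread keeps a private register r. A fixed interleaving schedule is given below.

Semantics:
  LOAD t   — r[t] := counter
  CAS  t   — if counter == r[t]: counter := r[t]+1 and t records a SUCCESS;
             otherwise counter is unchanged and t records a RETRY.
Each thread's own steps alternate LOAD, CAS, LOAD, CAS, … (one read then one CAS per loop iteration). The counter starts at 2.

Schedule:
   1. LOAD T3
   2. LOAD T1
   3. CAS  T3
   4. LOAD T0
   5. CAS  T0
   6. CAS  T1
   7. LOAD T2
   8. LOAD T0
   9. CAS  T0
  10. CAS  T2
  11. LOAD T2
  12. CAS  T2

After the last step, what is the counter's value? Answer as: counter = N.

counter = 6

#1 T3 reads 2
#2 T1 reads 2
#3 T3 CAS(2→3) writes; counter now 3
#4 T0 reads 3
#5 T0 CAS(3→4) writes; counter now 4
#6 T1 CAS(2→3) fails; counter now 4
#7 T2 reads 4
#8 T0 reads 4
#9 T0 CAS(4→5) writes; counter now 5
#10 T2 CAS(4→5) fails; counter now 5
#11 T2 reads 5
#12 T2 CAS(5→6) writes; counter now 6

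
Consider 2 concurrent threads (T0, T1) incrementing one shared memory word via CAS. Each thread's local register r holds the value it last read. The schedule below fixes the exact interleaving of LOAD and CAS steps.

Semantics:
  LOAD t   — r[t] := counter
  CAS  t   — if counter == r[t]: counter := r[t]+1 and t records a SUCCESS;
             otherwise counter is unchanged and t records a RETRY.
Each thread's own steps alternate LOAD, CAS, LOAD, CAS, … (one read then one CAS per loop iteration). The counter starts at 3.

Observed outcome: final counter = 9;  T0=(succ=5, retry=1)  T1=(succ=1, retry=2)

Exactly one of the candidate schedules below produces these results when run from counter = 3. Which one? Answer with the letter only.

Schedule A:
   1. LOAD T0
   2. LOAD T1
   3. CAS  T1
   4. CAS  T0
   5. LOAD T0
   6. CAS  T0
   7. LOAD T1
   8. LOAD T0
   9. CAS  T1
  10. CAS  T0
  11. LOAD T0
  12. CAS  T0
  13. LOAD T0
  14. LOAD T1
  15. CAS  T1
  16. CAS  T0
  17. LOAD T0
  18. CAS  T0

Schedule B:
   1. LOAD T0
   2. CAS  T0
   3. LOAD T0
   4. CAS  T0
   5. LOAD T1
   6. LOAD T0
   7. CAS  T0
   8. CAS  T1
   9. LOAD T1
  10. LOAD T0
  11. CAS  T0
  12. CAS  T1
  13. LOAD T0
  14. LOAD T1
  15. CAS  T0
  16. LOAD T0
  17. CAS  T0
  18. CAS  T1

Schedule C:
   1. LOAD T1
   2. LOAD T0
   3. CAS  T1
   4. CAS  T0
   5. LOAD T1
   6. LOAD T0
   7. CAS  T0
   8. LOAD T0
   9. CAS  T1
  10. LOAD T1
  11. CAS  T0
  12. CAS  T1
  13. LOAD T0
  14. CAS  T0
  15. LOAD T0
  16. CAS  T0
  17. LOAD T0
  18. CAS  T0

Tracing schedule C:
1. LOAD T1 → mem=3 r[T1]=3 [LOAD]
2. LOAD T0 → mem=3 r[T0]=3 [LOAD]
3. CAS T1 → mem=4 r[T1]=3 [OK]
4. CAS T0 → mem=4 r[T0]=3 [RETRY]
5. LOAD T1 → mem=4 r[T1]=4 [LOAD]
6. LOAD T0 → mem=4 r[T0]=4 [LOAD]
7. CAS T0 → mem=5 r[T0]=4 [OK]
8. LOAD T0 → mem=5 r[T0]=5 [LOAD]
9. CAS T1 → mem=5 r[T1]=4 [RETRY]
10. LOAD T1 → mem=5 r[T1]=5 [LOAD]
11. CAS T0 → mem=6 r[T0]=5 [OK]
12. CAS T1 → mem=6 r[T1]=5 [RETRY]
13. LOAD T0 → mem=6 r[T0]=6 [LOAD]
14. CAS T0 → mem=7 r[T0]=6 [OK]
15. LOAD T0 → mem=7 r[T0]=7 [LOAD]
16. CAS T0 → mem=8 r[T0]=7 [OK]
17. LOAD T0 → mem=8 r[T0]=8 [LOAD]
18. CAS T0 → mem=9 r[T0]=8 [OK]

C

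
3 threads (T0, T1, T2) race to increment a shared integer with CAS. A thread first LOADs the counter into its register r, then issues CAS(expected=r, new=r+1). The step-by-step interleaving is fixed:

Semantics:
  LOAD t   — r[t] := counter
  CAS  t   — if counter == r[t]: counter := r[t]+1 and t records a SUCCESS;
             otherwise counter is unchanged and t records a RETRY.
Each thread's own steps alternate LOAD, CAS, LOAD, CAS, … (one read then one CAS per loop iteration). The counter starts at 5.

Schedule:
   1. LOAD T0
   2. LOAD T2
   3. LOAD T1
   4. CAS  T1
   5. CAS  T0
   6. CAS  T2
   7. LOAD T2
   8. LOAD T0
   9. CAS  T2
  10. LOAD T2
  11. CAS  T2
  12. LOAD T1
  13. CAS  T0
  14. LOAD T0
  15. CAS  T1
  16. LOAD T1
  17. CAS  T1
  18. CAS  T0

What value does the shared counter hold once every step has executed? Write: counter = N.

counter = 10

1. LOAD T0 → mem=5 r[T0]=5 [LOAD]
2. LOAD T2 → mem=5 r[T2]=5 [LOAD]
3. LOAD T1 → mem=5 r[T1]=5 [LOAD]
4. CAS T1 → mem=6 r[T1]=5 [OK]
5. CAS T0 → mem=6 r[T0]=5 [RETRY]
6. CAS T2 → mem=6 r[T2]=5 [RETRY]
7. LOAD T2 → mem=6 r[T2]=6 [LOAD]
8. LOAD T0 → mem=6 r[T0]=6 [LOAD]
9. CAS T2 → mem=7 r[T2]=6 [OK]
10. LOAD T2 → mem=7 r[T2]=7 [LOAD]
11. CAS T2 → mem=8 r[T2]=7 [OK]
12. LOAD T1 → mem=8 r[T1]=8 [LOAD]
13. CAS T0 → mem=8 r[T0]=6 [RETRY]
14. LOAD T0 → mem=8 r[T0]=8 [LOAD]
15. CAS T1 → mem=9 r[T1]=8 [OK]
16. LOAD T1 → mem=9 r[T1]=9 [LOAD]
17. CAS T1 → mem=10 r[T1]=9 [OK]
18. CAS T0 → mem=10 r[T0]=8 [RETRY]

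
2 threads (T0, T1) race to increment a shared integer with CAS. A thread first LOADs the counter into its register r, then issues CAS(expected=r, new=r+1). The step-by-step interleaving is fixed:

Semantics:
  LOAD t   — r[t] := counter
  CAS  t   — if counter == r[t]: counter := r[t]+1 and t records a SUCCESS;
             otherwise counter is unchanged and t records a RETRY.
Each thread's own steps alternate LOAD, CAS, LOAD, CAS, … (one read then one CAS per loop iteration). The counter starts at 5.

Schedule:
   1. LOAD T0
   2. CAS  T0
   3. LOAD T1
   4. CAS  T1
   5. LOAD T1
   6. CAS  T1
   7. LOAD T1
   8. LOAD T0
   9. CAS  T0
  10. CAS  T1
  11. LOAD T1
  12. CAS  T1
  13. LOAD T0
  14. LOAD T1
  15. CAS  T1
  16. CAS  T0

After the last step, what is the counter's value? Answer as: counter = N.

[1] T0.load  rd  (counter 5, T0.r 5)
[2] T0.cas  hit  (counter 6, T0.r 5)
[3] T1.load  rd  (counter 6, T1.r 6)
[4] T1.cas  hit  (counter 7, T1.r 6)
[5] T1.load  rd  (counter 7, T1.r 7)
[6] T1.cas  hit  (counter 8, T1.r 7)
[7] T1.load  rd  (counter 8, T1.r 8)
[8] T0.load  rd  (counter 8, T0.r 8)
[9] T0.cas  hit  (counter 9, T0.r 8)
[10] T1.cas  miss  (counter 9, T1.r 8)
[11] T1.load  rd  (counter 9, T1.r 9)
[12] T1.cas  hit  (counter 10, T1.r 9)
[13] T0.load  rd  (counter 10, T0.r 10)
[14] T1.load  rd  (counter 10, T1.r 10)
[15] T1.cas  hit  (counter 11, T1.r 10)
[16] T0.cas  miss  (counter 11, T0.r 10)

counter = 11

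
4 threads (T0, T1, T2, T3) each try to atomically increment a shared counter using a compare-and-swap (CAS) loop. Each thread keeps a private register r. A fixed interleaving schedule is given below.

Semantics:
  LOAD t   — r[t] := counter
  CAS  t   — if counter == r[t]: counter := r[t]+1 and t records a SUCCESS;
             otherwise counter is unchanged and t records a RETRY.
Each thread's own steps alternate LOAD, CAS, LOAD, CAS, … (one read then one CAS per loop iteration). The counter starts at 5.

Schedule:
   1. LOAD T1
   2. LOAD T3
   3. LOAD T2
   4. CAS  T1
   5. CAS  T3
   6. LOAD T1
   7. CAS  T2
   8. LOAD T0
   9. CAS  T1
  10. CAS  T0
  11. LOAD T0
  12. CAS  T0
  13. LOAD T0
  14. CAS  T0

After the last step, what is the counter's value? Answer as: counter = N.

counter = 9

1. LOAD T1 → mem=5 r[T1]=5 [LOAD]
2. LOAD T3 → mem=5 r[T3]=5 [LOAD]
3. LOAD T2 → mem=5 r[T2]=5 [LOAD]
4. CAS T1 → mem=6 r[T1]=5 [OK]
5. CAS T3 → mem=6 r[T3]=5 [RETRY]
6. LOAD T1 → mem=6 r[T1]=6 [LOAD]
7. CAS T2 → mem=6 r[T2]=5 [RETRY]
8. LOAD T0 → mem=6 r[T0]=6 [LOAD]
9. CAS T1 → mem=7 r[T1]=6 [OK]
10. CAS T0 → mem=7 r[T0]=6 [RETRY]
11. LOAD T0 → mem=7 r[T0]=7 [LOAD]
12. CAS T0 → mem=8 r[T0]=7 [OK]
13. LOAD T0 → mem=8 r[T0]=8 [LOAD]
14. CAS T0 → mem=9 r[T0]=8 [OK]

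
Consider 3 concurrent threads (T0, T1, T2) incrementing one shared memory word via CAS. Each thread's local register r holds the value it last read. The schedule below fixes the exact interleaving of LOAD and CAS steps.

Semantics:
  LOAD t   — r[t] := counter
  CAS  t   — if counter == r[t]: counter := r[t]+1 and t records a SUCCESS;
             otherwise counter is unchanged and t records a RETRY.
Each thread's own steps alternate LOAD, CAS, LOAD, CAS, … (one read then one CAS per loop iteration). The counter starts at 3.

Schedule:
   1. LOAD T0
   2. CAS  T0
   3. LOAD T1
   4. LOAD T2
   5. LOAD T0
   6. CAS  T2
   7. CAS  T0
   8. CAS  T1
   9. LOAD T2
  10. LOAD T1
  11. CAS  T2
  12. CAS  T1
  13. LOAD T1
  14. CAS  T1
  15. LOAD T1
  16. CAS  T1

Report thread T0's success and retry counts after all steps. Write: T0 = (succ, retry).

T0 = (1, 1)

1. LOAD T0 → mem=3 r[T0]=3 [LOAD]
2. CAS T0 → mem=4 r[T0]=3 [OK]
3. LOAD T1 → mem=4 r[T1]=4 [LOAD]
4. LOAD T2 → mem=4 r[T2]=4 [LOAD]
5. LOAD T0 → mem=4 r[T0]=4 [LOAD]
6. CAS T2 → mem=5 r[T2]=4 [OK]
7. CAS T0 → mem=5 r[T0]=4 [RETRY]
8. CAS T1 → mem=5 r[T1]=4 [RETRY]
9. LOAD T2 → mem=5 r[T2]=5 [LOAD]
10. LOAD T1 → mem=5 r[T1]=5 [LOAD]
11. CAS T2 → mem=6 r[T2]=5 [OK]
12. CAS T1 → mem=6 r[T1]=5 [RETRY]
13. LOAD T1 → mem=6 r[T1]=6 [LOAD]
14. CAS T1 → mem=7 r[T1]=6 [OK]
15. LOAD T1 → mem=7 r[T1]=7 [LOAD]
16. CAS T1 → mem=8 r[T1]=7 [OK]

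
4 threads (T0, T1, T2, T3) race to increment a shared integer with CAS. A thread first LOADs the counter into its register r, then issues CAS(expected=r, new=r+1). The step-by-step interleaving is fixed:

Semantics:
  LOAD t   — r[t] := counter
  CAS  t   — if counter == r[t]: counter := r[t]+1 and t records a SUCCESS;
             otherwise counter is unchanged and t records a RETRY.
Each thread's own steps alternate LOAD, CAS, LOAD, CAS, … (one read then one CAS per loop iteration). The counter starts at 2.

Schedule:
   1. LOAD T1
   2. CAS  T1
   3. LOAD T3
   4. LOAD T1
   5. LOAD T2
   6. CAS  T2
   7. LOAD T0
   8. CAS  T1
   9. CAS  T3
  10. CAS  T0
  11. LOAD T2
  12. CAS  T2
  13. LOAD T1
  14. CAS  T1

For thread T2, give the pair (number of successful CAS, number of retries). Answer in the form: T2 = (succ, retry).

#1 T1 reads 2
#2 T1 CAS(2→3) writes; counter now 3
#3 T3 reads 3
#4 T1 reads 3
#5 T2 reads 3
#6 T2 CAS(3→4) writes; counter now 4
#7 T0 reads 4
#8 T1 CAS(3→4) fails; counter now 4
#9 T3 CAS(3→4) fails; counter now 4
#10 T0 CAS(4→5) writes; counter now 5
#11 T2 reads 5
#12 T2 CAS(5→6) writes; counter now 6
#13 T1 reads 6
#14 T1 CAS(6→7) writes; counter now 7

T2 = (2, 0)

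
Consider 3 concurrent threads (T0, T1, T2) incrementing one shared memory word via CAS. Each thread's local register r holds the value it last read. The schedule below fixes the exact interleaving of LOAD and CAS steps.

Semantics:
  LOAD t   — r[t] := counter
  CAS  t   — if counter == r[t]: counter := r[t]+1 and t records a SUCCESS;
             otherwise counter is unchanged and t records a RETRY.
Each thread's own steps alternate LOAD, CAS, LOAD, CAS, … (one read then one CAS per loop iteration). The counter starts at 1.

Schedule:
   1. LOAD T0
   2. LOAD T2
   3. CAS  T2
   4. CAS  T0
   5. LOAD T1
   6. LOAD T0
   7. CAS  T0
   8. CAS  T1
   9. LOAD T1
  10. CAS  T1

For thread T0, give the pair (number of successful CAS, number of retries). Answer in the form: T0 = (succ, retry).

[1] T0.load  rd  (counter 1, T0.r 1)
[2] T2.load  rd  (counter 1, T2.r 1)
[3] T2.cas  hit  (counter 2, T2.r 1)
[4] T0.cas  miss  (counter 2, T0.r 1)
[5] T1.load  rd  (counter 2, T1.r 2)
[6] T0.load  rd  (counter 2, T0.r 2)
[7] T0.cas  hit  (counter 3, T0.r 2)
[8] T1.cas  miss  (counter 3, T1.r 2)
[9] T1.load  rd  (counter 3, T1.r 3)
[10] T1.cas  hit  (counter 4, T1.r 3)

T0 = (1, 1)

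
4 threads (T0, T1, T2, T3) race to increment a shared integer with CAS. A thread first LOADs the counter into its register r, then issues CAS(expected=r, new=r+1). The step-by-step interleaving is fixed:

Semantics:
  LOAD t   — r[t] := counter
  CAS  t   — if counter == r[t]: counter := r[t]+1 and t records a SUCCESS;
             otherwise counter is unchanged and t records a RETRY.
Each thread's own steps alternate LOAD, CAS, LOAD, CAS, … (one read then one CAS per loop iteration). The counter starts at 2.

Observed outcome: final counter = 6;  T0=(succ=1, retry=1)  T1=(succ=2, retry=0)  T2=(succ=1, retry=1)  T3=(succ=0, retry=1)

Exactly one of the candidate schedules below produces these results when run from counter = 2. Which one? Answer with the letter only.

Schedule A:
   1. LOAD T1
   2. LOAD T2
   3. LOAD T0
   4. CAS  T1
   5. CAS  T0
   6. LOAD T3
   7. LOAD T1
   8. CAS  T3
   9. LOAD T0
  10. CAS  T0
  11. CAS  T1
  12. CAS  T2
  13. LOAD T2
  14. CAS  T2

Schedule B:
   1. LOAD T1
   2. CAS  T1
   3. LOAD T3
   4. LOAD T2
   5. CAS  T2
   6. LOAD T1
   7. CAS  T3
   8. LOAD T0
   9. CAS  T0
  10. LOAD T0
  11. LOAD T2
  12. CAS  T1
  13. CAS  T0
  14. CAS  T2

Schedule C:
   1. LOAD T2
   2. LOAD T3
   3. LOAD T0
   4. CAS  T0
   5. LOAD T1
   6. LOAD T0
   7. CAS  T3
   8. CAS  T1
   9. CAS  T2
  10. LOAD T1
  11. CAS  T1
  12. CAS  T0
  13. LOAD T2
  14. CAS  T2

Tracing schedule C:
T2 LOAD — after: cnt=2, r=2 — load
T3 LOAD — after: cnt=2, r=2 — load
T0 LOAD — after: cnt=2, r=2 — load
T0 CAS — after: cnt=3, r=2 — ok
T1 LOAD — after: cnt=3, r=3 — load
T0 LOAD — after: cnt=3, r=3 — load
T3 CAS — after: cnt=3, r=2 — retry
T1 CAS — after: cnt=4, r=3 — ok
T2 CAS — after: cnt=4, r=2 — retry
T1 LOAD — after: cnt=4, r=4 — load
T1 CAS — after: cnt=5, r=4 — ok
T0 CAS — after: cnt=5, r=3 — retry
T2 LOAD — after: cnt=5, r=5 — load
T2 CAS — after: cnt=6, r=5 — ok

C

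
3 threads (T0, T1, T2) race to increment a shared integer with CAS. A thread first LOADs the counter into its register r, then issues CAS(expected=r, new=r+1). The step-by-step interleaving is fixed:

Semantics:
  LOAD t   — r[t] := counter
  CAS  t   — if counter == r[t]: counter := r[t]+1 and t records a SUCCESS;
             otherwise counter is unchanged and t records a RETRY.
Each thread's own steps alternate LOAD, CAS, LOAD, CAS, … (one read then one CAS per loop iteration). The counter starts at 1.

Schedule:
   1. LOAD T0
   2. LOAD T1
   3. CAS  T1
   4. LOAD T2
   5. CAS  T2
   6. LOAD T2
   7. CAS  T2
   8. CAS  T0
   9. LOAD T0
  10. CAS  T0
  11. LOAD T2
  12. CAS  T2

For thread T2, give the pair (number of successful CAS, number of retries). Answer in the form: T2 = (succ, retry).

T2 = (3, 0)

#1 T0 reads 1
#2 T1 reads 1
#3 T1 CAS(1→2) writes; counter now 2
#4 T2 reads 2
#5 T2 CAS(2→3) writes; counter now 3
#6 T2 reads 3
#7 T2 CAS(3→4) writes; counter now 4
#8 T0 CAS(1→2) fails; counter now 4
#9 T0 reads 4
#10 T0 CAS(4→5) writes; counter now 5
#11 T2 reads 5
#12 T2 CAS(5→6) writes; counter now 6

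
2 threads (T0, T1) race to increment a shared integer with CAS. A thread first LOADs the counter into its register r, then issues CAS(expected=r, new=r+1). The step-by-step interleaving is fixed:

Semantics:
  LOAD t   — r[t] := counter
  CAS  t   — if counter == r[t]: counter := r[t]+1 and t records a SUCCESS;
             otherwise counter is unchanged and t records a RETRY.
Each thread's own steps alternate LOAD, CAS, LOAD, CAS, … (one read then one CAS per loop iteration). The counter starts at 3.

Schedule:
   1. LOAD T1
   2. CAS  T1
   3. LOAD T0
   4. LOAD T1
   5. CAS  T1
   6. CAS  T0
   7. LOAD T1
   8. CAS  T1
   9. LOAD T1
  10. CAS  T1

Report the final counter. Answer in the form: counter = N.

#1 T1 reads 3
#2 T1 CAS(3→4) writes; counter now 4
#3 T0 reads 4
#4 T1 reads 4
#5 T1 CAS(4→5) writes; counter now 5
#6 T0 CAS(4→5) fails; counter now 5
#7 T1 reads 5
#8 T1 CAS(5→6) writes; counter now 6
#9 T1 reads 6
#10 T1 CAS(6→7) writes; counter now 7

counter = 7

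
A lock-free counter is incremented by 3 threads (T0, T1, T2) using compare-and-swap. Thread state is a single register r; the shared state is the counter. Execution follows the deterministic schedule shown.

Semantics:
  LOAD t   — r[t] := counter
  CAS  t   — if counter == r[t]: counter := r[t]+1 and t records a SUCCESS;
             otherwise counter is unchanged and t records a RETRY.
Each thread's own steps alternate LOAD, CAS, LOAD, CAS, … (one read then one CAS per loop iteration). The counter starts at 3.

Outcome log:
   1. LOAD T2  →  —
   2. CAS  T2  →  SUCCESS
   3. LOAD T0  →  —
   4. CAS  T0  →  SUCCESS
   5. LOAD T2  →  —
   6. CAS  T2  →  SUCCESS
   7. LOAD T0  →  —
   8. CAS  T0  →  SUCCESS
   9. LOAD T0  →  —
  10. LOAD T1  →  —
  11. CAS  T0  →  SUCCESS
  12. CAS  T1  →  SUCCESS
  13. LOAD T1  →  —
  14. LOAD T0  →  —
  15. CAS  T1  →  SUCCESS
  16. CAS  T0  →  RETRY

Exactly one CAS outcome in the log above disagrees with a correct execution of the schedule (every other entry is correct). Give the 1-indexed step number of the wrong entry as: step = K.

Correct run:
   1) LOAD T2:  M=3  r_T2=3
   2) CAS  T2:  M=4  r_T2=3 ✓
   3) LOAD T0:  M=4  r_T0=4
   4) CAS  T0:  M=5  r_T0=4 ✓
   5) LOAD T2:  M=5  r_T2=5
   6) CAS  T2:  M=6  r_T2=5 ✓
   7) LOAD T0:  M=6  r_T0=6
   8) CAS  T0:  M=7  r_T0=6 ✓
   9) LOAD T0:  M=7  r_T0=7
  10) LOAD T1:  M=7  r_T1=7
  11) CAS  T0:  M=8  r_T0=7 ✓
  12) CAS  T1:  M=8  r_T1=7 ✗
  13) LOAD T1:  M=8  r_T1=8
  14) LOAD T0:  M=8  r_T0=8
  15) CAS  T1:  M=9  r_T1=8 ✓
  16) CAS  T0:  M=9  r_T0=8 ✗
Flip is step 12.

step = 12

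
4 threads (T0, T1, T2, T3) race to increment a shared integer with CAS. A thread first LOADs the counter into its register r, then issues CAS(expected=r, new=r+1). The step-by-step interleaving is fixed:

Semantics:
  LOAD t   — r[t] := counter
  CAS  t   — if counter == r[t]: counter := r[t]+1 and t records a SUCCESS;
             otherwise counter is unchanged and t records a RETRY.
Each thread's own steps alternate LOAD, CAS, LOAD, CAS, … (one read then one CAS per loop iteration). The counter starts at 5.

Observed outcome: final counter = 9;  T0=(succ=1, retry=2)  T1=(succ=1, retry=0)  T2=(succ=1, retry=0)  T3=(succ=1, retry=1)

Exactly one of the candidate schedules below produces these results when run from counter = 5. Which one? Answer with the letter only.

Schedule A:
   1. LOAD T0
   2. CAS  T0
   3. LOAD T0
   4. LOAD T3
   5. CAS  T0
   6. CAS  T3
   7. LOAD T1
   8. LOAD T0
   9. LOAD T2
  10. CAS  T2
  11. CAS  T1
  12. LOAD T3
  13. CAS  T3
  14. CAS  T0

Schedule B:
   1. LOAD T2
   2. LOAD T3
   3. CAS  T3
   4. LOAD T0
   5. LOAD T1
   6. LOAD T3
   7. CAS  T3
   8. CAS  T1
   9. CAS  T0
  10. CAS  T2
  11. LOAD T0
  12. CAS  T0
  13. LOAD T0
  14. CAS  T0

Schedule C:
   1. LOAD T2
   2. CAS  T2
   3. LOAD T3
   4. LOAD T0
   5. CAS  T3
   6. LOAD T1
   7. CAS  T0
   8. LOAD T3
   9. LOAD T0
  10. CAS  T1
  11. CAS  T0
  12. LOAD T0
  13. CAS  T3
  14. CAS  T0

Run C:
step 1: T2 LOAD ⇒ load; ctr=5 reg=5
step 2: T2 CAS ⇒ ok; ctr=6 reg=5
step 3: T3 LOAD ⇒ load; ctr=6 reg=6
step 4: T0 LOAD ⇒ load; ctr=6 reg=6
step 5: T3 CAS ⇒ ok; ctr=7 reg=6
step 6: T1 LOAD ⇒ load; ctr=7 reg=7
step 7: T0 CAS ⇒ retry; ctr=7 reg=6
step 8: T3 LOAD ⇒ load; ctr=7 reg=7
step 9: T0 LOAD ⇒ load; ctr=7 reg=7
step 10: T1 CAS ⇒ ok; ctr=8 reg=7
step 11: T0 CAS ⇒ retry; ctr=8 reg=7
step 12: T0 LOAD ⇒ load; ctr=8 reg=8
step 13: T3 CAS ⇒ retry; ctr=8 reg=7
step 14: T0 CAS ⇒ ok; ctr=9 reg=8

C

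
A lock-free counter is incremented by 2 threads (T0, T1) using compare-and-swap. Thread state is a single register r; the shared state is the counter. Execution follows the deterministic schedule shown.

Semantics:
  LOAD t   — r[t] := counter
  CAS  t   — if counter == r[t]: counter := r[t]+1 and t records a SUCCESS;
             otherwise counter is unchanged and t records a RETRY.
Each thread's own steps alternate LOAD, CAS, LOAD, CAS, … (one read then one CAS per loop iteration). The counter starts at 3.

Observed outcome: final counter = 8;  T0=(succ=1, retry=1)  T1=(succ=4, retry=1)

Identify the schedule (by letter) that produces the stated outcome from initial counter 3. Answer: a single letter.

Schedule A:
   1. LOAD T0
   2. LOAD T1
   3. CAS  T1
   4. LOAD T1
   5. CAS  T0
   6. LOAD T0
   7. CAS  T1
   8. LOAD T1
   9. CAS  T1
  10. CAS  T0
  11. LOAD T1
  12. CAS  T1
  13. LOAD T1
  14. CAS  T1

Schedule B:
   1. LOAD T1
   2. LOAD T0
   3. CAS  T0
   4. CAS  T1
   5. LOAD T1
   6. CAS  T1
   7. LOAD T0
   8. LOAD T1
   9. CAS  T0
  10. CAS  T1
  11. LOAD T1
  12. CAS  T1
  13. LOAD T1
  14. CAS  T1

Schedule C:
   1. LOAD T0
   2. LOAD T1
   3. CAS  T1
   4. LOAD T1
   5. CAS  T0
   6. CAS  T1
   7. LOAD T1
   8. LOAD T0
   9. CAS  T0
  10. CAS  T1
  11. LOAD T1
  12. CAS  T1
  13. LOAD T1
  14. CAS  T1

C

Simulating candidate C:
T0 LOAD — after: cnt=3, r=3 — load
T1 LOAD — after: cnt=3, r=3 — load
T1 CAS — after: cnt=4, r=3 — ok
T1 LOAD — after: cnt=4, r=4 — load
T0 CAS — after: cnt=4, r=3 — retry
T1 CAS — after: cnt=5, r=4 — ok
T1 LOAD — after: cnt=5, r=5 — load
T0 LOAD — after: cnt=5, r=5 — load
T0 CAS — after: cnt=6, r=5 — ok
T1 CAS — after: cnt=6, r=5 — retry
T1 LOAD — after: cnt=6, r=6 — load
T1 CAS — after: cnt=7, r=6 — ok
T1 LOAD — after: cnt=7, r=7 — load
T1 CAS — after: cnt=8, r=7 — ok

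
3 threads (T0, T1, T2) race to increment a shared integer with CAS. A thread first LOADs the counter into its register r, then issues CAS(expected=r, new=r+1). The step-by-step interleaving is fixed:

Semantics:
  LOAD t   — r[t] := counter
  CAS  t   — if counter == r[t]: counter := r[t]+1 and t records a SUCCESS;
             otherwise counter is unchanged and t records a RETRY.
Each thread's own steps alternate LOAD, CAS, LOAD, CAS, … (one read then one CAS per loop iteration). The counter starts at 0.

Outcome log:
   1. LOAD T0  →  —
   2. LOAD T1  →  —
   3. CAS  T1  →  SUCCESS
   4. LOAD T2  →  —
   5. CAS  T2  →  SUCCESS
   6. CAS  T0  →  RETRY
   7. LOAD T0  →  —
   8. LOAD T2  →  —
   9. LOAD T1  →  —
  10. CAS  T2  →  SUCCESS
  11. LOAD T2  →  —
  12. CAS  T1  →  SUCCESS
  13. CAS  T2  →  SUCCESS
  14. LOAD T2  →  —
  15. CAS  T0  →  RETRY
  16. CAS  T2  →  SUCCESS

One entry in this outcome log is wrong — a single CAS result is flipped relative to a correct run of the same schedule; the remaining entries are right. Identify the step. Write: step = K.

step = 12

Re-executing:
T0 LOAD — after: cnt=0, r=0 — load
T1 LOAD — after: cnt=0, r=0 — load
T1 CAS — after: cnt=1, r=0 — ok
T2 LOAD — after: cnt=1, r=1 — load
T2 CAS — after: cnt=2, r=1 — ok
T0 CAS — after: cnt=2, r=0 — retry
T0 LOAD — after: cnt=2, r=2 — load
T2 LOAD — after: cnt=2, r=2 — load
T1 LOAD — after: cnt=2, r=2 — load
T2 CAS — after: cnt=3, r=2 — ok
T2 LOAD — after: cnt=3, r=3 — load
T1 CAS — after: cnt=3, r=2 — retry
T2 CAS — after: cnt=4, r=3 — ok
T2 LOAD — after: cnt=4, r=4 — load
T0 CAS — after: cnt=4, r=2 — retry
T2 CAS — after: cnt=5, r=4 — ok
Log disagrees first at step 12.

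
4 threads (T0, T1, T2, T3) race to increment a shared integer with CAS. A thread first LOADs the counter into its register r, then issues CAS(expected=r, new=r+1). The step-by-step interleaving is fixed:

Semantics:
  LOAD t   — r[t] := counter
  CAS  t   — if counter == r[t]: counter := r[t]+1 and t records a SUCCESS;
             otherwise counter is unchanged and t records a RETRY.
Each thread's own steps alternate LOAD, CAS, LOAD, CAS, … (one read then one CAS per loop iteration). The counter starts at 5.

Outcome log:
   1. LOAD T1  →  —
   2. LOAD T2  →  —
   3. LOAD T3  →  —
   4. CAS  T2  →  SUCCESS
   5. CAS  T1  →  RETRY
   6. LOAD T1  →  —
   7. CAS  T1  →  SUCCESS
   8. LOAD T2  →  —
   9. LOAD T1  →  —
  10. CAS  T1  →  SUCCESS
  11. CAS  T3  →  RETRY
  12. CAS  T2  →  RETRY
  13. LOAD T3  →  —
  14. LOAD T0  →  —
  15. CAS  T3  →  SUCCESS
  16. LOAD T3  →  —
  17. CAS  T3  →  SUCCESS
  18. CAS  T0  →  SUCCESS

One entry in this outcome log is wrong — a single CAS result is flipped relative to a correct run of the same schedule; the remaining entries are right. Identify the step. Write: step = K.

step = 18

Reference trace:
#1 T1 reads 5
#2 T2 reads 5
#3 T3 reads 5
#4 T2 CAS(5→6) writes; counter now 6
#5 T1 CAS(5→6) fails; counter now 6
#6 T1 reads 6
#7 T1 CAS(6→7) writes; counter now 7
#8 T2 reads 7
#9 T1 reads 7
#10 T1 CAS(7→8) writes; counter now 8
#11 T3 CAS(5→6) fails; counter now 8
#12 T2 CAS(7→8) fails; counter now 8
#13 T3 reads 8
#14 T0 reads 8
#15 T3 CAS(8→9) writes; counter now 9
#16 T3 reads 9
#17 T3 CAS(9→10) writes; counter now 10
#18 T0 CAS(8→9) fails; counter now 10
Mismatch at 18.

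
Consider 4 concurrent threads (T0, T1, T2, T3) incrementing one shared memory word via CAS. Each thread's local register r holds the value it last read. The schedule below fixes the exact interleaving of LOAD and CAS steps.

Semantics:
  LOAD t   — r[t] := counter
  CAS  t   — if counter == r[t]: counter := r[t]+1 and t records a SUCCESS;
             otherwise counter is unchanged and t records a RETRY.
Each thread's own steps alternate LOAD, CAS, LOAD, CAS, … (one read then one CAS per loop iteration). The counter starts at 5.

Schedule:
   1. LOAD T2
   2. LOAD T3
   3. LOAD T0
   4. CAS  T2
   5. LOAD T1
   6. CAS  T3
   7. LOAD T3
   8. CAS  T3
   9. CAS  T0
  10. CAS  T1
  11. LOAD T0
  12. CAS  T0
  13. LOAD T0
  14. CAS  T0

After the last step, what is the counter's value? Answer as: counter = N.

counter = 9

#1 T2 reads 5
#2 T3 reads 5
#3 T0 reads 5
#4 T2 CAS(5→6) writes; counter now 6
#5 T1 reads 6
#6 T3 CAS(5→6) fails; counter now 6
#7 T3 reads 6
#8 T3 CAS(6→7) writes; counter now 7
#9 T0 CAS(5→6) fails; counter now 7
#10 T1 CAS(6→7) fails; counter now 7
#11 T0 reads 7
#12 T0 CAS(7→8) writes; counter now 8
#13 T0 reads 8
#14 T0 CAS(8→9) writes; counter now 9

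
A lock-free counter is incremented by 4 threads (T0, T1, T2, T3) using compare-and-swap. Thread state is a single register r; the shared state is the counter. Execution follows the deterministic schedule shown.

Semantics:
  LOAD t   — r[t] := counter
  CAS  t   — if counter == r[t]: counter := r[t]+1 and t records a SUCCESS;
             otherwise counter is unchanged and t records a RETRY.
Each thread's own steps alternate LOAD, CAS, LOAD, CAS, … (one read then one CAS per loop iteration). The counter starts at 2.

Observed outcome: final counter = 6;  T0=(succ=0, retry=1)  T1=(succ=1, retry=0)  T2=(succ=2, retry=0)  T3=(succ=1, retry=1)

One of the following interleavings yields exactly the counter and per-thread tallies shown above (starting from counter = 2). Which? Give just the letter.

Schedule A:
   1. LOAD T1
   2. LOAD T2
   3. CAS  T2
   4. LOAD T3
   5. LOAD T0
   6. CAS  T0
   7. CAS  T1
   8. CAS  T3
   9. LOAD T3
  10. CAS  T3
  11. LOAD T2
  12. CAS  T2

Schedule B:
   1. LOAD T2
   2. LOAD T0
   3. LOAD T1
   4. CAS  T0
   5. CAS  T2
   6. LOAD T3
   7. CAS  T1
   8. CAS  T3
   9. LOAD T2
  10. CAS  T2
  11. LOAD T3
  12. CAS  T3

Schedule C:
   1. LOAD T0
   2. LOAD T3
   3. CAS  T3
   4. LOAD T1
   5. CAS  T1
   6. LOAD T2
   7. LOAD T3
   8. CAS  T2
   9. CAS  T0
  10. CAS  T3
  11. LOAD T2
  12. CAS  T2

Tracing schedule C:
[1] T0.load  rd  (counter 2, T0.r 2)
[2] T3.load  rd  (counter 2, T3.r 2)
[3] T3.cas  hit  (counter 3, T3.r 2)
[4] T1.load  rd  (counter 3, T1.r 3)
[5] T1.cas  hit  (counter 4, T1.r 3)
[6] T2.load  rd  (counter 4, T2.r 4)
[7] T3.load  rd  (counter 4, T3.r 4)
[8] T2.cas  hit  (counter 5, T2.r 4)
[9] T0.cas  miss  (counter 5, T0.r 2)
[10] T3.cas  miss  (counter 5, T3.r 4)
[11] T2.load  rd  (counter 5, T2.r 5)
[12] T2.cas  hit  (counter 6, T2.r 5)

C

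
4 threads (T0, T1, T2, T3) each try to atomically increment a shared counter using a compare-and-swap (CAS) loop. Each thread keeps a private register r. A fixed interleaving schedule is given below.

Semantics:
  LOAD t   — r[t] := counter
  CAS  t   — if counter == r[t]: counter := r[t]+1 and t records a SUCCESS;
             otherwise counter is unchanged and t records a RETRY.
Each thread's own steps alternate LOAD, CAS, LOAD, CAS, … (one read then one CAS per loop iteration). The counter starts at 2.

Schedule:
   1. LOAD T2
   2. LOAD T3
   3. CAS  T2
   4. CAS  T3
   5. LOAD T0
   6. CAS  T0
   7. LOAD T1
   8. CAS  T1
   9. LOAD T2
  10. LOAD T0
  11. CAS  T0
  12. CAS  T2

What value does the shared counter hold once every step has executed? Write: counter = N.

step 1: T2 LOAD ⇒ load; ctr=2 reg=2
step 2: T3 LOAD ⇒ load; ctr=2 reg=2
step 3: T2 CAS ⇒ ok; ctr=3 reg=2
step 4: T3 CAS ⇒ retry; ctr=3 reg=2
step 5: T0 LOAD ⇒ load; ctr=3 reg=3
step 6: T0 CAS ⇒ ok; ctr=4 reg=3
step 7: T1 LOAD ⇒ load; ctr=4 reg=4
step 8: T1 CAS ⇒ ok; ctr=5 reg=4
step 9: T2 LOAD ⇒ load; ctr=5 reg=5
step 10: T0 LOAD ⇒ load; ctr=5 reg=5
step 11: T0 CAS ⇒ ok; ctr=6 reg=5
step 12: T2 CAS ⇒ retry; ctr=6 reg=5

counter = 6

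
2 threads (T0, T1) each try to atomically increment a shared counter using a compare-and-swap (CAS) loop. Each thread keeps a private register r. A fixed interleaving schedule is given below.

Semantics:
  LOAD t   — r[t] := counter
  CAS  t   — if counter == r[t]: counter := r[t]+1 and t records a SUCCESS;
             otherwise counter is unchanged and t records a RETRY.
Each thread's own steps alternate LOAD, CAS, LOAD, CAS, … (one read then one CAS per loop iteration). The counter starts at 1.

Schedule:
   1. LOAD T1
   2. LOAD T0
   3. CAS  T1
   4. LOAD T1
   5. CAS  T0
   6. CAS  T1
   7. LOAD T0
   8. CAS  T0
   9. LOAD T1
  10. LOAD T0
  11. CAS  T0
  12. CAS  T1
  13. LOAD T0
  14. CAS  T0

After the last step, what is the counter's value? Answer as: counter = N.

[1] T1.load  rd  (counter 1, T1.r 1)
[2] T0.load  rd  (counter 1, T0.r 1)
[3] T1.cas  hit  (counter 2, T1.r 1)
[4] T1.load  rd  (counter 2, T1.r 2)
[5] T0.cas  miss  (counter 2, T0.r 1)
[6] T1.cas  hit  (counter 3, T1.r 2)
[7] T0.load  rd  (counter 3, T0.r 3)
[8] T0.cas  hit  (counter 4, T0.r 3)
[9] T1.load  rd  (counter 4, T1.r 4)
[10] T0.load  rd  (counter 4, T0.r 4)
[11] T0.cas  hit  (counter 5, T0.r 4)
[12] T1.cas  miss  (counter 5, T1.r 4)
[13] T0.load  rd  (counter 5, T0.r 5)
[14] T0.cas  hit  (counter 6, T0.r 5)

counter = 6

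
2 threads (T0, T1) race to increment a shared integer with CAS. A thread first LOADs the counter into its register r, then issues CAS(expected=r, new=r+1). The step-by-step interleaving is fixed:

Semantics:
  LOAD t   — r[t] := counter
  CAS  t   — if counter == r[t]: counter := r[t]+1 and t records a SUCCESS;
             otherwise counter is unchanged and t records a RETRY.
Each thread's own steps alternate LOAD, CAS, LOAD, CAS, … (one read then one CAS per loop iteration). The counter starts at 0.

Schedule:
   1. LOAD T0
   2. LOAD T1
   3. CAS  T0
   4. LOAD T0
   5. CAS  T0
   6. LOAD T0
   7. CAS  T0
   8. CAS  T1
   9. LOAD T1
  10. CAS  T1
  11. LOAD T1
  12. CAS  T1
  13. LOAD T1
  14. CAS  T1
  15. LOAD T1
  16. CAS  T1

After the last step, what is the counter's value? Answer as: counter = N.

step 1: T0 LOAD ⇒ load; ctr=0 reg=0
step 2: T1 LOAD ⇒ load; ctr=0 reg=0
step 3: T0 CAS ⇒ ok; ctr=1 reg=0
step 4: T0 LOAD ⇒ load; ctr=1 reg=1
step 5: T0 CAS ⇒ ok; ctr=2 reg=1
step 6: T0 LOAD ⇒ load; ctr=2 reg=2
step 7: T0 CAS ⇒ ok; ctr=3 reg=2
step 8: T1 CAS ⇒ retry; ctr=3 reg=0
step 9: T1 LOAD ⇒ load; ctr=3 reg=3
step 10: T1 CAS ⇒ ok; ctr=4 reg=3
step 11: T1 LOAD ⇒ load; ctr=4 reg=4
step 12: T1 CAS ⇒ ok; ctr=5 reg=4
step 13: T1 LOAD ⇒ load; ctr=5 reg=5
step 14: T1 CAS ⇒ ok; ctr=6 reg=5
step 15: T1 LOAD ⇒ load; ctr=6 reg=6
step 16: T1 CAS ⇒ ok; ctr=7 reg=6

counter = 7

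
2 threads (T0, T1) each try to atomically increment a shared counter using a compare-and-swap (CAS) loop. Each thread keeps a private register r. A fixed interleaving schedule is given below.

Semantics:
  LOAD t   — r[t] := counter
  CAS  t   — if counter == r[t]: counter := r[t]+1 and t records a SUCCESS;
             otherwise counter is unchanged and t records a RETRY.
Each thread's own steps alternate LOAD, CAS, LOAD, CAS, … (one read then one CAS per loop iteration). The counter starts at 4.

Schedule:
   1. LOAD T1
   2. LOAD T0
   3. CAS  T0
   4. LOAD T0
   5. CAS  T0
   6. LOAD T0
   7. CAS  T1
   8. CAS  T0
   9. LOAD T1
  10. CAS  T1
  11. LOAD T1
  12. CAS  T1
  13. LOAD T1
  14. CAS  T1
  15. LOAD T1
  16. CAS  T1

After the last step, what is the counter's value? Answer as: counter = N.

step 1: T1 LOAD ⇒ load; ctr=4 reg=4
step 2: T0 LOAD ⇒ load; ctr=4 reg=4
step 3: T0 CAS ⇒ ok; ctr=5 reg=4
step 4: T0 LOAD ⇒ load; ctr=5 reg=5
step 5: T0 CAS ⇒ ok; ctr=6 reg=5
step 6: T0 LOAD ⇒ load; ctr=6 reg=6
step 7: T1 CAS ⇒ retry; ctr=6 reg=4
step 8: T0 CAS ⇒ ok; ctr=7 reg=6
step 9: T1 LOAD ⇒ load; ctr=7 reg=7
step 10: T1 CAS ⇒ ok; ctr=8 reg=7
step 11: T1 LOAD ⇒ load; ctr=8 reg=8
step 12: T1 CAS ⇒ ok; ctr=9 reg=8
step 13: T1 LOAD ⇒ load; ctr=9 reg=9
step 14: T1 CAS ⇒ ok; ctr=10 reg=9
step 15: T1 LOAD ⇒ load; ctr=10 reg=10
step 16: T1 CAS ⇒ ok; ctr=11 reg=10

counter = 11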